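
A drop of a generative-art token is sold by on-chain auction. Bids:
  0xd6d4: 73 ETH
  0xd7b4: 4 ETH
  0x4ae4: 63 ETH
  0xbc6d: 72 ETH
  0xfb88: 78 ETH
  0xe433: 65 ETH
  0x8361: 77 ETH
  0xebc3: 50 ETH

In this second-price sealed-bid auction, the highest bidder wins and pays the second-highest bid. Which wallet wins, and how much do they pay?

0xfb88 pays 77 ETH

Sorting bids: 78 (0xfb88) > 77 (0x8361) > 73 (0xd6d4) > 72 (0xbc6d) > 65 (0xe433) > 63 (0x4ae4) > …
0xfb88 wins with the highest bid; price is set by the runner-up at 77 ETH.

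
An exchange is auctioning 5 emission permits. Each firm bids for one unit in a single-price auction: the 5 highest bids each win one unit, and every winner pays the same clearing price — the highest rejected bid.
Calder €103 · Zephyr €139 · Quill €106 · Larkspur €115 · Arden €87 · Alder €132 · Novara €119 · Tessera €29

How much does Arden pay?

Sorting: 139 (Zephyr), 132 (Alder), 119 (Novara), 115 (Larkspur), 106 (Quill), 103 (Calder), 87 (Arden), …
Winners (5 units): Zephyr, Alder, Novara, Larkspur, Quill.
First losing bid is Calder's €103, which sets the uniform price.
Arden does not win → pays €0.

Arden pays €0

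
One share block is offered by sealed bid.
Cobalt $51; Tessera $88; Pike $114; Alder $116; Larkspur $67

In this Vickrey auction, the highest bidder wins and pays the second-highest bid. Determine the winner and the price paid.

Bids ranked: 116 (Alder) > 114 (Pike) > 88 (Tessera) > 67 (Larkspur) > 51 (Cobalt)
Alder wins with the highest bid; price is set by the runner-up at $114.

Alder pays $114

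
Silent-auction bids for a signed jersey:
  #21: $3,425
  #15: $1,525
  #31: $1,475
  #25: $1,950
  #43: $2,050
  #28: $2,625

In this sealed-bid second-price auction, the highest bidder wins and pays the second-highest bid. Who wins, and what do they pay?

#21 pays $2,625

Bids ranked: 3,425 (#21) > 2,625 (#28) > 2,050 (#43) > 1,950 (#25) > 1,525 (#15) > 1,475 (#31)
#21 is highest; pays the second-highest bid, $2,625.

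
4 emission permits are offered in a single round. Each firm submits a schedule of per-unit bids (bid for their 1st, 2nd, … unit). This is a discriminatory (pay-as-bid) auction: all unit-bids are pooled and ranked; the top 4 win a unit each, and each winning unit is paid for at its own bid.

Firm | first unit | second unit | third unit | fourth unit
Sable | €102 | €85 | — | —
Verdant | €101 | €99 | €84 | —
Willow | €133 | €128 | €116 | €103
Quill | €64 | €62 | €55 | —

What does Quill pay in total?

Pooled unit-bids ranked (top 4): 133 (Willow-1), 128 (Willow-2), 116 (Willow-3), 103 (Willow-4)
Next rejected bid: €102 (not a price — pay-as-bid).
Quill wins no units.

Quill pays €0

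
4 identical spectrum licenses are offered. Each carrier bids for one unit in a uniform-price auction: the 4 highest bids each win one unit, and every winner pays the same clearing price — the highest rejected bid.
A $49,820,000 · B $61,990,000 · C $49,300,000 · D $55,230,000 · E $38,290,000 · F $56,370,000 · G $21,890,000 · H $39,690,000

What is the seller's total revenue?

Sorting: 61,990,000 (B), 56,370,000 (F), 55,230,000 (D), 49,820,000 (A), 49,300,000 (C), 39,690,000 (H), …
The 4 highest are B, F, D, A.
Clearing price = highest rejected bid = $49,300,000.
Total revenue = 4 × $49,300,000 = $197,200,000.

Total revenue: $197,200,000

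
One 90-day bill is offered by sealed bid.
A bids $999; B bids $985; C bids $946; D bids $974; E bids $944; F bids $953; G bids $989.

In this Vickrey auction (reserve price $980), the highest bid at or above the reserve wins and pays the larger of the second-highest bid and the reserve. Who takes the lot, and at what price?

Bids ranked: 999 (A) > 989 (G) > 985 (B) > 974 (D) > 953 (F) > 946 (C) > …
A has the top bid at or above the reserve ($999).
max(second-highest $989, reserve $980) = $989; the reserve does not bind.

A pays $989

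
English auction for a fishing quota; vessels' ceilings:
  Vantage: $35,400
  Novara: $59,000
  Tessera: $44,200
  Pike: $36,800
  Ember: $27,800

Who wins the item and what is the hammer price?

Open ascending-bid auction: the price rises until one bidder remains; the winner pays the price at which the last rival dropped out.
Sorting limits: 59,000 (Novara) > 44,200 (Tessera) > 36,800 (Pike) > 35,400 (Vantage) > 27,800 (Ember)
Bidding ends when Tessera exits at $44,200; Novara takes it.

Novara wins at $44,200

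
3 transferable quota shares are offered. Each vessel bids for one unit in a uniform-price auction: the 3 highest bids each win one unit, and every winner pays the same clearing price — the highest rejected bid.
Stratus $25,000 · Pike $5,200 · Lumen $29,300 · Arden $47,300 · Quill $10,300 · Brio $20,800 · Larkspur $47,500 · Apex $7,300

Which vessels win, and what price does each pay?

Sorting: 47,500 (Larkspur), 47,300 (Arden), 29,300 (Lumen), 25,000 (Stratus), 20,800 (Brio), …
Winners (3 units): Larkspur, Arden, Lumen.
First losing bid is Stratus's $25,000, which sets the uniform price.

Larkspur, Arden, Lumen; each pays $25,000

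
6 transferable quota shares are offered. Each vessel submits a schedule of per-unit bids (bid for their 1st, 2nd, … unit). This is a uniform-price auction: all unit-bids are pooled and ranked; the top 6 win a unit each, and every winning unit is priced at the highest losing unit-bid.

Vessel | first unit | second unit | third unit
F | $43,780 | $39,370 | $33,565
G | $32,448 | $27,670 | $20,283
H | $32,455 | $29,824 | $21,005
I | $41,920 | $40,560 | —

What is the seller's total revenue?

All unit-bids, highest first — top 6: 43,780 (F-1), 41,920 (I-1), 40,560 (I-2), 39,370 (F-2), 33,565 (F-3), 32,455 (H-1)
First bid not allocated: $32,448.
Allocation: F 3, H 1, I 2. Every unit priced at $32,448.
Revenue = 6 × 32,448 = $194,688.

Total revenue: $194,688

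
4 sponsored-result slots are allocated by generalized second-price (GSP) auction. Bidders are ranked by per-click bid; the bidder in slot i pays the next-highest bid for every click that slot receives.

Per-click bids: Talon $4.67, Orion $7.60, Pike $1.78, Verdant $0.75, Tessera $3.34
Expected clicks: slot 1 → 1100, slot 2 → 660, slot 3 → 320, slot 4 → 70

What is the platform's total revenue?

Sorting advertisers: $7.60 (Orion) > $4.67 (Talon) > $3.34 (Tessera) > $1.78 (Pike) > $0.75 (Verdant)
Slot 1: Orion pays $4.67 × 1100 = $5137.00
Slot 2: Talon pays $3.34 × 660 = $2204.40
Slot 3: Tessera pays $1.78 × 320 = $569.60
Slot 4: Pike pays $0.75 × 70 = $52.50
Total = $7963.50

Total revenue: $7963.50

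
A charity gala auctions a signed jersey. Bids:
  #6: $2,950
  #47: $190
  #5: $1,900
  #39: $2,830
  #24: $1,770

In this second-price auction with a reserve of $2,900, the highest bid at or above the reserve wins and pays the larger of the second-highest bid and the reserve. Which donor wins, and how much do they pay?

Rule: the highest bid at or above the reserve wins and pays the larger of the second-highest bid and the reserve.
Sorting bids: 2,950 (#6) > 2,830 (#39) > 1,900 (#5) > 1,770 (#24) > 190 (#47)
Highest eligible bid: #6 at $2,950.
Second-highest bid $2,830 is below the reserve $2,900, so the reserve binds → payment $2,900.

#6 pays $2,900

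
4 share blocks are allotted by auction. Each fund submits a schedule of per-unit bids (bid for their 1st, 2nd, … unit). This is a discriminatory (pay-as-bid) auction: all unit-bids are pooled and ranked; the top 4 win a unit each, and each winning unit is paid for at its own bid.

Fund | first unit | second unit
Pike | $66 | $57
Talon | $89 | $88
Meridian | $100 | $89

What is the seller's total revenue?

Total revenue: $366

Merging the schedules and taking the best 4: 100 (Meridian-1), 89 (Talon-1), 89 (Meridian-2), 88 (Talon-2)
Next rejected bid: $66 (not a price — pay-as-bid).
Each winning unit pays its own bid.
Revenue = 100 + 89 + 89 + 88 = $366.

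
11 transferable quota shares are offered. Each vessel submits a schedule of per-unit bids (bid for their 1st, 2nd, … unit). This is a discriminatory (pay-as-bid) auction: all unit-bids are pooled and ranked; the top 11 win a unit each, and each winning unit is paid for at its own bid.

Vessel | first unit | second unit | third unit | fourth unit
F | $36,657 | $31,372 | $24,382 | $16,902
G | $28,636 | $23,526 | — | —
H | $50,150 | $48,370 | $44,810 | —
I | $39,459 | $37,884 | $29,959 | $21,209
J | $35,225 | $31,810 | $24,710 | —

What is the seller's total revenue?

Merging the schedules and taking the best 11: 50,150 (H-1), 48,370 (H-2), 44,810 (H-3), 39,459 (I-1), 37,884 (I-2), 36,657 (F-1), 35,225 (J-1), 31,810 (J-2), 31,372 (F-2), 29,959 (I-3), 28,636 (G-1)
Next rejected bid: $24,710 (not a price — pay-as-bid).
Each winning unit pays its own bid.
Revenue = 50,150 + 48,370 + 44,810 + 39,459 + 37,884 + 36,657 + 35,225 + 31,810 + 31,372 + 29,959 + 28,636 = $414,332.

Total revenue: $414,332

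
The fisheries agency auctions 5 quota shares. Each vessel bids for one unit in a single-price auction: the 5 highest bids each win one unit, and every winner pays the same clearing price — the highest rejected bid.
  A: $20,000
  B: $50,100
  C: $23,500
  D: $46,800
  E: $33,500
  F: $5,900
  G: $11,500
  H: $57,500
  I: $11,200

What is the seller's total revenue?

Total revenue: $100,000

Sorting: 57,500 (H), 50,100 (B), 46,800 (D), 33,500 (E), 23,500 (C), 20,000 (A), 11,500 (G), …
Winners (5 units): H, B, D, E, C.
First losing bid is A's $20,000, which sets the uniform price.
Total revenue = 5 × $20,000 = $100,000.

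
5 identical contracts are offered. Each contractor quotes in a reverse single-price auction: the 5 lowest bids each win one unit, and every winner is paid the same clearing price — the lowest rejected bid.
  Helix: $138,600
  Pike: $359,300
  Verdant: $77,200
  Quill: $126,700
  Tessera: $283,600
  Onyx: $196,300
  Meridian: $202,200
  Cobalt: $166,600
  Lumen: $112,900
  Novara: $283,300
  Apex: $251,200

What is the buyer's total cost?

Total cost: $981,500

Sorting: 77,200 (Verdant), 112,900 (Lumen), 126,700 (Quill), 138,600 (Helix), 166,600 (Cobalt), 196,300 (Onyx), 202,200 (Meridian), …
Lowest 5: Verdant, Lumen, Quill, Helix, Cobalt.
Clearing price = lowest rejected bid = $196,300.
Total cost = 5 × $196,300 = $981,500.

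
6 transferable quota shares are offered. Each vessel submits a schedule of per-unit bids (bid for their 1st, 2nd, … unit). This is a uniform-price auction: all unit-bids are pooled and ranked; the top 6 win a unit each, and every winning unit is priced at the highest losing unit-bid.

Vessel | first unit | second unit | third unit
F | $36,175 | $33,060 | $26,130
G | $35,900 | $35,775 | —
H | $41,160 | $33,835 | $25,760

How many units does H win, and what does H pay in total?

All unit-bids, highest first — top 6: 41,160 (H-1), 36,175 (F-1), 35,900 (G-1), 35,775 (G-2), 33,835 (H-2), 33,060 (F-2)
The (k+1)-th unit-bid is $26,130.
H wins 2 unit(s) at $26,130 each.

H: 2 units, pays $52,260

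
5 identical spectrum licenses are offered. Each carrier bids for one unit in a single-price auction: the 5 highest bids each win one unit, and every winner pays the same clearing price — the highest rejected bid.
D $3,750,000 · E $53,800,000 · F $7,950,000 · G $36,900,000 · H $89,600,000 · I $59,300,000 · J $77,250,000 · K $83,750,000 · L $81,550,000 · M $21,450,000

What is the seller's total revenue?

Total revenue: $269,000,000

Bids ranked high→low: 89,600,000 (H), 83,750,000 (K), 81,550,000 (L), 77,250,000 (J), 59,300,000 (I), 53,800,000 (E), 36,900,000 (G), …
The 5 highest are H, K, L, J, I.
Highest unsuccessful bid: $53,800,000 → clearing price.
Total revenue = 5 × $53,800,000 = $269,000,000.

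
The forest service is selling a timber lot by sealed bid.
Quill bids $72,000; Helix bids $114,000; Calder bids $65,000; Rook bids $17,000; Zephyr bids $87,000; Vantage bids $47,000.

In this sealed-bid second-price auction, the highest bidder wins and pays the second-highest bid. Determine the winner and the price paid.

Bids ranked: 114,000 (Helix) > 87,000 (Zephyr) > 72,000 (Quill) > 65,000 (Calder) > 47,000 (Vantage) > 17,000 (Rook)
Helix wins with the highest bid; price is set by the runner-up at $87,000.

Helix pays $87,000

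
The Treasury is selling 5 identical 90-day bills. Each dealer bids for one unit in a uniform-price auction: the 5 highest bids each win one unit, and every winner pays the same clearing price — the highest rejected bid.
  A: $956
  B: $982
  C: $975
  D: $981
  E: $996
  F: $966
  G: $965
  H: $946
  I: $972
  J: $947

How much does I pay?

Ordering the bids: 996 (E), 982 (B), 981 (D), 975 (C), 972 (I), 966 (F), 965 (G), …
The 5 highest are E, B, D, C, I.
First losing bid is F's $966, which sets the uniform price.
I wins → pays $966.

I pays $966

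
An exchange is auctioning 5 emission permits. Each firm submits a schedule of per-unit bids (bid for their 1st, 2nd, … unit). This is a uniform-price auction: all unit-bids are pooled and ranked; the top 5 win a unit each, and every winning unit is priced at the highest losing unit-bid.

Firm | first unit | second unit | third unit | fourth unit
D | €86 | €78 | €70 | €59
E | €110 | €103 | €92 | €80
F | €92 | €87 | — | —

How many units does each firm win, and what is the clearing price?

E 3, F 2; clearing price €86

All unit-bids, highest first — top 5: 110 (E-1), 103 (E-2), 92 (E-3), 92 (F-1), 87 (F-2)
First bid not allocated: €86.
Allocation: E 3, F 2.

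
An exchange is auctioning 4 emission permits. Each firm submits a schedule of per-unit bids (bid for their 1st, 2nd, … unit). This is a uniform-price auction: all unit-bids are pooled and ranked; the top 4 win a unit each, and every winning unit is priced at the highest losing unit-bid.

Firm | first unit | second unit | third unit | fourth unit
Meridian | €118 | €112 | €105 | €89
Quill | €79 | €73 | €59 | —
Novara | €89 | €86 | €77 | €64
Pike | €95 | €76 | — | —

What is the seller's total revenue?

Total revenue: €356

Merging the schedules and taking the best 4: 118 (Meridian-1), 112 (Meridian-2), 105 (Meridian-3), 95 (Pike-1)
The (k+1)-th unit-bid is €89.
Allocation: Meridian 3, Pike 1. Every unit priced at €89.
Revenue = 4 × 89 = €356.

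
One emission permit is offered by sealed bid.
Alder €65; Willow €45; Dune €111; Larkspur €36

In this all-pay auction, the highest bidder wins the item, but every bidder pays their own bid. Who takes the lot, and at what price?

Dune pays €111

Sorting bids: 111 (Dune) > 65 (Alder) > 45 (Willow) > 36 (Larkspur)
Dune is highest and takes the item; every bidder forfeits their bid.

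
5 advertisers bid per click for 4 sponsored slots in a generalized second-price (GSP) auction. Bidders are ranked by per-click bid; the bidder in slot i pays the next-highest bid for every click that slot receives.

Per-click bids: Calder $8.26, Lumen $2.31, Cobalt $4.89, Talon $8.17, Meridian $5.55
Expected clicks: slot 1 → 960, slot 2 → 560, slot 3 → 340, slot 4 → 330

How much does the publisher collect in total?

Ranked by bid: $8.26 (Calder) > $8.17 (Talon) > $5.55 (Meridian) > $4.89 (Cobalt) > $2.31 (Lumen)
Slot 1: Calder pays $8.17 × 960 = $7843.20
Slot 2: Talon pays $5.55 × 560 = $3108.00
Slot 3: Meridian pays $4.89 × 340 = $1662.60
Slot 4: Cobalt pays $2.31 × 330 = $762.30
Total = $13376.10

Total revenue: $13376.10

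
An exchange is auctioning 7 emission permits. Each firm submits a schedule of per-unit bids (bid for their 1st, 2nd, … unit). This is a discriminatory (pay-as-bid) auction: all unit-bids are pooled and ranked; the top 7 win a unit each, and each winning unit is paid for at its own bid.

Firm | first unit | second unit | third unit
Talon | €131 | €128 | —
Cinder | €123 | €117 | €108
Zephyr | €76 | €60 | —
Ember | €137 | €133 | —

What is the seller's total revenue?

Total revenue: €877

Merging the schedules and taking the best 7: 137 (Ember-1), 133 (Ember-2), 131 (Talon-1), 128 (Talon-2), 123 (Cinder-1), 117 (Cinder-2), 108 (Cinder-3)
Next rejected bid: €76 (not a price — pay-as-bid).
Each winning unit pays its own bid.
Revenue = 137 + 133 + 131 + 128 + 123 + 117 + 108 = €877.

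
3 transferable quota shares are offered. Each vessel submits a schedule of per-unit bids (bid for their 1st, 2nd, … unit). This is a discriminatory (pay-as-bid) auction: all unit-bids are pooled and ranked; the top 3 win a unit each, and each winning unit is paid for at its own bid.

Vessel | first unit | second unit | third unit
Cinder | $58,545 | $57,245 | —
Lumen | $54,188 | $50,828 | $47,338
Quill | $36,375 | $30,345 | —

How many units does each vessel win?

Cinder 2, Lumen 1

Merging the schedules and taking the best 3: 58,545 (Cinder-1), 57,245 (Cinder-2), 54,188 (Lumen-1)
Next rejected bid: $50,828 (not a price — pay-as-bid).
Allocation: Cinder 2, Lumen 1.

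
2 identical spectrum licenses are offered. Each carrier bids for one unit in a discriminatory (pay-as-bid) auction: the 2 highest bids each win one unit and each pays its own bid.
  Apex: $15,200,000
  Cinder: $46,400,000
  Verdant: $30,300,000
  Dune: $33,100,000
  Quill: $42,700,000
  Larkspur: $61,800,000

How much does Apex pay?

Bids ranked high→low: 61,800,000 (Larkspur), 46,400,000 (Cinder), 42,700,000 (Quill), 33,100,000 (Dune), …
The 2 highest are Larkspur, Cinder.
Apex does not win → $0.

Apex pays $0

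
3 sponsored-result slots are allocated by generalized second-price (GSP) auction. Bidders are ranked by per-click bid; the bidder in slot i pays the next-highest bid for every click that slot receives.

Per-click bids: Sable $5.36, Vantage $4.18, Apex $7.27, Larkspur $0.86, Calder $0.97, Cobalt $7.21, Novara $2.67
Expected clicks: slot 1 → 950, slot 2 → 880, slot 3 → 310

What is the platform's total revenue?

Total revenue: $12862.10

Ranked by bid: $7.27 (Apex) > $7.21 (Cobalt) > $5.36 (Sable) > $4.18 (Vantage) > …
Slot 1: Apex pays $7.21 × 950 = $6849.50
Slot 2: Cobalt pays $5.36 × 880 = $4716.80
Slot 3: Sable pays $4.18 × 310 = $1295.80
Total = $12862.10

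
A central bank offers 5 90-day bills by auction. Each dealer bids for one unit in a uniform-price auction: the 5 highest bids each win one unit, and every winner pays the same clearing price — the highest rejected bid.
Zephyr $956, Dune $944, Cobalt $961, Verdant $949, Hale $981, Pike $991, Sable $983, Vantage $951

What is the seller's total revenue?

Bids ranked high→low: 991 (Pike), 983 (Sable), 981 (Hale), 961 (Cobalt), 956 (Zephyr), 951 (Vantage), 949 (Verdant), …
Top 5: Pike, Sable, Hale, Cobalt, Zephyr.
Highest unsuccessful bid: $951 → clearing price.
Total revenue = 5 × $951 = $4,755.

Total revenue: $4,755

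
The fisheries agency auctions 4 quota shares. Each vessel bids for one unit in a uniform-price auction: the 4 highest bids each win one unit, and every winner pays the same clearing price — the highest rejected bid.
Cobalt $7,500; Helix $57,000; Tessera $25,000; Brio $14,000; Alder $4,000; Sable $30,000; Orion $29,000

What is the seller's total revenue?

Total revenue: $56,000

Ordering the bids: 57,000 (Helix), 30,000 (Sable), 29,000 (Orion), 25,000 (Tessera), 14,000 (Brio), 7,500 (Cobalt), …
Winners (4 units): Helix, Sable, Orion, Tessera.
First losing bid is Brio's $14,000, which sets the uniform price.
Total revenue = 4 × $14,000 = $56,000.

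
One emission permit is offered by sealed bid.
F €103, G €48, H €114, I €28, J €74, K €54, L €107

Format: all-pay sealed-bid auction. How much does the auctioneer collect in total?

All-pay sealed-bid auction: the highest bidder wins the item, but every bidder pays their own bid.
Bids in order: 114 (H) > 107 (L) > 103 (F) > 74 (J) > 54 (K) > 48 (G) > …
H wins with the top bid; all bids are sunk regardless.
Every bidder forfeits their bid regardless of winning.
Revenue = 103 + 48 + 114 + 28 + 74 + 54 + 107 = €528.

Total revenue: €528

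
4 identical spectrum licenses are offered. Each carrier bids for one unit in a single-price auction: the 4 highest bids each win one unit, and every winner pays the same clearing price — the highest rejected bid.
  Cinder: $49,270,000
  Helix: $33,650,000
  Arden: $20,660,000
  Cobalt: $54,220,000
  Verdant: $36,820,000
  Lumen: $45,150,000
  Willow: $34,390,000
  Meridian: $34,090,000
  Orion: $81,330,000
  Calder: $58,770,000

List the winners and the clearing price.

Orion, Calder, Cobalt, Cinder; each pays $45,150,000

Sorting: 81,330,000 (Orion), 58,770,000 (Calder), 54,220,000 (Cobalt), 49,270,000 (Cinder), 45,150,000 (Lumen), 36,820,000 (Verdant), …
Winners (4 units): Orion, Calder, Cobalt, Cinder.
First losing bid is Lumen's $45,150,000, which sets the uniform price.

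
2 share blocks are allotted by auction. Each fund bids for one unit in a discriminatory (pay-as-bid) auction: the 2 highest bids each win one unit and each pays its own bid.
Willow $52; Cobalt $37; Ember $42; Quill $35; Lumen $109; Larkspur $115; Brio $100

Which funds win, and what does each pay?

Sorting: 115 (Larkspur), 109 (Lumen), 100 (Brio), 52 (Willow), …
The 2 highest are Larkspur, Lumen.
Each winner pays its own bid: Larkspur $115, Lumen $109.

Larkspur $115, Lumen $109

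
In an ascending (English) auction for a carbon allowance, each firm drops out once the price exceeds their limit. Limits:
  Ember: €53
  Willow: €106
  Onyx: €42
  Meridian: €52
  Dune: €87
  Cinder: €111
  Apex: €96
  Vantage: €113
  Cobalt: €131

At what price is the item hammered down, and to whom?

Rule: the price rises until one bidder remains; the winner pays the price at which the last rival dropped out.
Sorting limits: 131 (Cobalt) > 113 (Vantage) > 111 (Cinder) > 106 (Willow) > 96 (Apex) > 87 (Dune) > …
Bidding ends when Vantage exits at €113; Cobalt takes it.

Cobalt wins at €113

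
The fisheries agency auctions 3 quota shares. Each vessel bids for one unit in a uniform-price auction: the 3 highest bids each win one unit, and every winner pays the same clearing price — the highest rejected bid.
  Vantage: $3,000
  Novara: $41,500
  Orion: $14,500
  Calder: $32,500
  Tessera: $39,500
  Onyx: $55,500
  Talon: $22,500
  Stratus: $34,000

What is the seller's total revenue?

Total revenue: $102,000

Bids ranked high→low: 55,500 (Onyx), 41,500 (Novara), 39,500 (Tessera), 34,000 (Stratus), 32,500 (Calder), …
Top 3: Onyx, Novara, Tessera.
Highest unsuccessful bid: $34,000 → clearing price.
Total revenue = 3 × $34,000 = $102,000.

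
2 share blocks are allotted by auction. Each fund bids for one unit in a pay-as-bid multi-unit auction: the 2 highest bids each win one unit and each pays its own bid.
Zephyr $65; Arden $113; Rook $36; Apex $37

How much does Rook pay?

Rook pays $0

Ordering the bids: 113 (Arden), 65 (Zephyr), 37 (Apex), 36 (Rook)
Top 2: Arden, Zephyr.
Rook does not win → $0.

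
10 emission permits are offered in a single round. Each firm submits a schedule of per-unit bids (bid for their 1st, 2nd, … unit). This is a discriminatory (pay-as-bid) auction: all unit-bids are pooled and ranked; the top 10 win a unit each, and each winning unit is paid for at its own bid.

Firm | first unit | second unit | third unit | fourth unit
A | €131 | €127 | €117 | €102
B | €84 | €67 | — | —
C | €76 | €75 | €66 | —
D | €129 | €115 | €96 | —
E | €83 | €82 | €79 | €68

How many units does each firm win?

A 4, B 1, D 3, E 2

Pooled unit-bids ranked (top 10): 131 (A-1), 129 (D-1), 127 (A-2), 117 (A-3), 115 (D-2), 102 (A-4), 96 (D-3), 84 (B-1), 83 (E-1), 82 (E-2)
Next rejected bid: €79 (not a price — pay-as-bid).
Allocation: A 4, B 1, D 3, E 2.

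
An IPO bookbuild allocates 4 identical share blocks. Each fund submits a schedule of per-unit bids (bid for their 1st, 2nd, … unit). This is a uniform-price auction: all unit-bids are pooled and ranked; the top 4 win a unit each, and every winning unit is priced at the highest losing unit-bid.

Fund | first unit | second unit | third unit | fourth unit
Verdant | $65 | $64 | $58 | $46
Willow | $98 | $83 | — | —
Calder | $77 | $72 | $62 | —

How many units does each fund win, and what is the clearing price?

Merging the schedules and taking the best 4: 98 (Willow-1), 83 (Willow-2), 77 (Calder-1), 72 (Calder-2)
Highest rejected unit-bid = $65.
Allocation: Calder 2, Willow 2.

Calder 2, Willow 2; clearing price $65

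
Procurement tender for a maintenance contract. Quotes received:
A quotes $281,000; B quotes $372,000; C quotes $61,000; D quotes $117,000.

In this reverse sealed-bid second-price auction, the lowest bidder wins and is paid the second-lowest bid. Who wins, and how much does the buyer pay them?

C is paid $117,000

Reverse sealed-bid second-price auction: the lowest bidder wins and is paid the second-lowest bid.
Sorting bids: 61,000 (C) < 117,000 (D) < 281,000 (A) < 372,000 (B)
Second-price: C is paid D's bid of $117,000.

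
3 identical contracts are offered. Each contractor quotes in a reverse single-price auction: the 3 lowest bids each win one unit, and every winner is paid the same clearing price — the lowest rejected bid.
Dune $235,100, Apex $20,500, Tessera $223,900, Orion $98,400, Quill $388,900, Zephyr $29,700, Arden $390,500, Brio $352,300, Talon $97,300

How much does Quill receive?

Quill is paid $0

Bids ranked low→high: 20,500 (Apex), 29,700 (Zephyr), 97,300 (Talon), 98,400 (Orion), 223,900 (Tessera), …
Winners (3 units): Apex, Zephyr, Talon.
Lowest unsuccessful bid: $98,400 → clearing price.
Quill does not win → is paid $0.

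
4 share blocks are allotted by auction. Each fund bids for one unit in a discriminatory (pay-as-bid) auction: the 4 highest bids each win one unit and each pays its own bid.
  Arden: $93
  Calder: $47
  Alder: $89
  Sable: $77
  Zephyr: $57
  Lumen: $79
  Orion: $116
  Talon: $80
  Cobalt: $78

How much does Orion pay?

Orion pays $116

Bids ranked high→low: 116 (Orion), 93 (Arden), 89 (Alder), 80 (Talon), 79 (Lumen), 78 (Cobalt), …
The 4 highest are Orion, Arden, Alder, Talon.
Orion wins → own bid $116.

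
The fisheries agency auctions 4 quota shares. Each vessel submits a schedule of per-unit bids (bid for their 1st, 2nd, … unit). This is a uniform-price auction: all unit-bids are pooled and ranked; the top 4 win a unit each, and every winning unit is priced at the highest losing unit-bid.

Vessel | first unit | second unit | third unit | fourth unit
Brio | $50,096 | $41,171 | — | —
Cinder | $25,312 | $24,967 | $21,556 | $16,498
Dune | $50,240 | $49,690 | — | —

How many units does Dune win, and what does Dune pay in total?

Dune: 2 units, pays $50,624

Merging the schedules and taking the best 4: 50,240 (Dune-1), 50,096 (Brio-1), 49,690 (Dune-2), 41,171 (Brio-2)
Highest rejected unit-bid = $25,312.
Dune wins 2 unit(s) at $25,312 each.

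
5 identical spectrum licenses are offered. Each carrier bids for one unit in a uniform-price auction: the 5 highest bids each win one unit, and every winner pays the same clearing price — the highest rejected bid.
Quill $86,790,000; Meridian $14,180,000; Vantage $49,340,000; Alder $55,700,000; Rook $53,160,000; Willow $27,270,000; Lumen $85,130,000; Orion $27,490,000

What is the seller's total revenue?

Bids ranked high→low: 86,790,000 (Quill), 85,130,000 (Lumen), 55,700,000 (Alder), 53,160,000 (Rook), 49,340,000 (Vantage), 27,490,000 (Orion), 27,270,000 (Willow), …
Winners (5 units): Quill, Lumen, Alder, Rook, Vantage.
Highest unsuccessful bid: $27,490,000 → clearing price.
Total revenue = 5 × $27,490,000 = $137,450,000.

Total revenue: $137,450,000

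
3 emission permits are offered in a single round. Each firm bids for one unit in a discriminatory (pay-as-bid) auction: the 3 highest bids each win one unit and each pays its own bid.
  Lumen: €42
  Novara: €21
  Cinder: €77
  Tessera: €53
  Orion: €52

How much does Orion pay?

Orion pays €52

Sorting: 77 (Cinder), 53 (Tessera), 52 (Orion), 42 (Lumen), 21 (Novara)
Top 3: Cinder, Tessera, Orion.
Orion wins → own bid €52.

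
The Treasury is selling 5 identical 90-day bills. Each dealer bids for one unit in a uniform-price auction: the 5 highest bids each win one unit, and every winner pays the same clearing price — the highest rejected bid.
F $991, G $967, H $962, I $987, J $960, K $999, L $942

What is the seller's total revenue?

Sorting: 999 (K), 991 (F), 987 (I), 967 (G), 962 (H), 960 (J), 942 (L)
Top 5: K, F, I, G, H.
Clearing price = highest rejected bid = $960.
Total revenue = 5 × $960 = $4,800.

Total revenue: $4,800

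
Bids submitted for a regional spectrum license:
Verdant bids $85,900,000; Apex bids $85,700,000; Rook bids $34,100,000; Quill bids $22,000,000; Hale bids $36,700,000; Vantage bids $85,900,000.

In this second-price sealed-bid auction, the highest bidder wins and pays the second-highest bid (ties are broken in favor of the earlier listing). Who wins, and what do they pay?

Verdant pays $85,900,000

Bids in order: 85,900,000 (Verdant) > 85,900,000 (Vantage) > 85,700,000 (Apex) > 36,700,000 (Hale) > 34,100,000 (Rook) > 22,000,000 (Quill)
Tie at $85,900,000 → Verdant wins by tie-break.
Verdant is highest; pays the second-highest bid, $85,900,000.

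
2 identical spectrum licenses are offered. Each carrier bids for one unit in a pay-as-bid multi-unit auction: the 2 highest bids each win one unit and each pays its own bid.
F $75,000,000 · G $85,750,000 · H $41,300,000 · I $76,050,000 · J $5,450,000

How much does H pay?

H pays $0

Ordering the bids: 85,750,000 (G), 76,050,000 (I), 75,000,000 (F), 41,300,000 (H), …
Winners (2 units): G, I.
H does not win → $0.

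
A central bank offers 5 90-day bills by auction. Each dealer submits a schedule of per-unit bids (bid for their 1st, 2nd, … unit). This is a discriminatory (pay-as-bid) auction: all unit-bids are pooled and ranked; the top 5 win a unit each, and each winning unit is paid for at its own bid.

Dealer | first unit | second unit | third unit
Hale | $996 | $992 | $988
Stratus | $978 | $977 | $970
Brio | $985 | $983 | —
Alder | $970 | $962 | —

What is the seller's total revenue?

Merging the schedules and taking the best 5: 996 (Hale-1), 992 (Hale-2), 988 (Hale-3), 985 (Brio-1), 983 (Brio-2)
Next rejected bid: $978 (not a price — pay-as-bid).
Each winning unit pays its own bid.
Revenue = 996 + 992 + 988 + 985 + 983 = $4,944.

Total revenue: $4,944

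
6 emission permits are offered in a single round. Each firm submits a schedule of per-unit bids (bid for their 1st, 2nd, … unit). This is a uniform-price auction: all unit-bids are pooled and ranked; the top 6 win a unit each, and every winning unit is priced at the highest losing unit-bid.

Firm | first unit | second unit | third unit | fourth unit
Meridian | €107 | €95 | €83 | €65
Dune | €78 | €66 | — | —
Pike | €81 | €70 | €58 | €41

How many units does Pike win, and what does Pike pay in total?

Pike: 2 units, pays €132

All unit-bids, highest first — top 6: 107 (Meridian-1), 95 (Meridian-2), 83 (Meridian-3), 81 (Pike-1), 78 (Dune-1), 70 (Pike-2)
First bid not allocated: €66.
Pike wins 2 unit(s) at €66 each.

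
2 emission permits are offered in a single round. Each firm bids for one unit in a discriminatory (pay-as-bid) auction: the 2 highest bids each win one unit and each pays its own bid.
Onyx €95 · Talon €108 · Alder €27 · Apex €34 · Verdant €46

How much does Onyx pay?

Onyx pays €95

Ordering the bids: 108 (Talon), 95 (Onyx), 46 (Verdant), 34 (Apex), …
Top 2: Talon, Onyx.
Onyx wins → own bid €95.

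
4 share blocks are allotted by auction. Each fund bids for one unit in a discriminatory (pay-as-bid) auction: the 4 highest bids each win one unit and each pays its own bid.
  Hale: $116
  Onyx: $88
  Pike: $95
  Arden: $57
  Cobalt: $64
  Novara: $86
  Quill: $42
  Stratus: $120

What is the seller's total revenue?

Total revenue: $419

Ordering the bids: 120 (Stratus), 116 (Hale), 95 (Pike), 88 (Onyx), 86 (Novara), 64 (Cobalt), …
Top 4: Stratus, Hale, Pike, Onyx.
Total revenue = 120 + 116 + 95 + 88 = $419.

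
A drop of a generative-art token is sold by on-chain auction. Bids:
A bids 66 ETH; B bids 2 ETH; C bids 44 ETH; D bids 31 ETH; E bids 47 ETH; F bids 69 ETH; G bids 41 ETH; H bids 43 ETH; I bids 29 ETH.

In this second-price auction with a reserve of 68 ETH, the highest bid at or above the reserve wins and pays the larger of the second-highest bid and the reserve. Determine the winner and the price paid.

F pays 68 ETH

Second-price auction with a reserve of 68 ETH: the highest bid at or above the reserve wins and pays the larger of the second-highest bid and the reserve.
Bids in order: 69 (F) > 66 (A) > 47 (E) > 44 (C) > 43 (H) > 41 (G) > …
F has the top bid at or above the reserve (69 ETH).
max(second-highest 66 ETH, reserve 68 ETH) = 68 ETH.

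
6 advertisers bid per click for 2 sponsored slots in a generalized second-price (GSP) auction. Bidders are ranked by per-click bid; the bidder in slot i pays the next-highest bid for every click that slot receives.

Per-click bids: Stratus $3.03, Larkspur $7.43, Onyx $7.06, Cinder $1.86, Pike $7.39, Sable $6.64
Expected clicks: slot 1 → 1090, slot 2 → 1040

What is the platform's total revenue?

Total revenue: $15397.50

Ranked by bid: $7.43 (Larkspur) > $7.39 (Pike) > $7.06 (Onyx) > …
Slot 1: Larkspur pays $7.39 × 1090 = $8055.10
Slot 2: Pike pays $7.06 × 1040 = $7342.40
Total = $15397.50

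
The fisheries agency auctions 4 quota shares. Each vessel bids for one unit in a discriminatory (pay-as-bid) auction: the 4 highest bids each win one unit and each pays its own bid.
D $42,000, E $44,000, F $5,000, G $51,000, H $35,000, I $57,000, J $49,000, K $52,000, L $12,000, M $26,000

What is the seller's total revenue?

Total revenue: $209,000

Bids ranked high→low: 57,000 (I), 52,000 (K), 51,000 (G), 49,000 (J), 44,000 (E), 42,000 (D), …
Winners (4 units): I, K, G, J.
Total revenue = 57,000 + 52,000 + 51,000 + 49,000 = $209,000.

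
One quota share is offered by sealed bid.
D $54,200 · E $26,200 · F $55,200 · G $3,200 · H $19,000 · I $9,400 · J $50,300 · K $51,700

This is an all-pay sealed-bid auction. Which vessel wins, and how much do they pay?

Rule: the highest bidder wins the item, but every bidder pays their own bid.
Sorting bids: 55,200 (F) > 54,200 (D) > 51,700 (K) > 50,300 (J) > 26,200 (E) > 19,000 (H) > …
F wins with the top bid; all bids are sunk regardless.

F pays $55,200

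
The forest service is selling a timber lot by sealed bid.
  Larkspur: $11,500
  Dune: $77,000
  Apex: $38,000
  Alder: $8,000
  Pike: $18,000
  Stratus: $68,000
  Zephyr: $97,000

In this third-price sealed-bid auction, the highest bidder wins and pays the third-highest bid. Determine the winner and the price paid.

Third-price sealed-bid auction: the highest bidder wins and pays the third-highest bid.
Bids in order: 97,000 (Zephyr) > 77,000 (Dune) > 68,000 (Stratus) > 38,000 (Apex) > 18,000 (Pike) > 11,500 (Larkspur) > …
Zephyr is highest; pays the third-highest bid, $68,000.

Zephyr pays $68,000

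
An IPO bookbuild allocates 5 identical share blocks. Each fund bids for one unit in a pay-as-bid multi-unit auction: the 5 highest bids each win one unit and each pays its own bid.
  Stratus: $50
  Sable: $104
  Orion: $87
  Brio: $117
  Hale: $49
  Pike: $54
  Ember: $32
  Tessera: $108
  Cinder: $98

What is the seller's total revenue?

Bids ranked high→low: 117 (Brio), 108 (Tessera), 104 (Sable), 98 (Cinder), 87 (Orion), 54 (Pike), 50 (Stratus), …
Winners (5 units): Brio, Tessera, Sable, Cinder, Orion.
Total revenue = 117 + 108 + 104 + 98 + 87 = $514.

Total revenue: $514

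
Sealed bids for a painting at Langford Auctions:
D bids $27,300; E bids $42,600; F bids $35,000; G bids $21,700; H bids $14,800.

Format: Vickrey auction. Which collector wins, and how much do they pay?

E pays $35,000

Sorting bids: 42,600 (E) > 35,000 (F) > 27,300 (D) > 21,700 (G) > 14,800 (H)
Second-price: E pays F's bid of $35,000.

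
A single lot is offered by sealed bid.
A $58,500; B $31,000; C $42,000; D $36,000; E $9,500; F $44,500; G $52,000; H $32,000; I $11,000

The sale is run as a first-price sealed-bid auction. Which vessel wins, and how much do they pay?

Bids ranked: 58,500 (A) > 52,000 (G) > 44,500 (F) > 42,000 (C) > 36,000 (D) > 32,000 (H) > …
A has the highest bid and pays exactly that: $58,500.

A pays $58,500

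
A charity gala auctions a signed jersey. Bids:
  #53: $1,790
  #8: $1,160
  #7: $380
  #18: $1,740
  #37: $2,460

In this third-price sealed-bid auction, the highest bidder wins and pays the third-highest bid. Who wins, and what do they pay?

Bids in order: 2,460 (#37) > 1,790 (#53) > 1,740 (#18) > 1,160 (#8) > 380 (#7)
#37 wins; payment is bid #3 in the ranking = $1,740.

#37 pays $1,740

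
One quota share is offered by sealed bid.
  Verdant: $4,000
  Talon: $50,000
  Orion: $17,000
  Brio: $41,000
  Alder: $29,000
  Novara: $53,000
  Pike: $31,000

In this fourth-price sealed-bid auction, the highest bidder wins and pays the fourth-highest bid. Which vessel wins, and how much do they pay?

Novara pays $31,000

Bids ranked: 53,000 (Novara) > 50,000 (Talon) > 41,000 (Brio) > 31,000 (Pike) > 29,000 (Alder) > 17,000 (Orion) > …
Novara is highest; pays the fourth-highest bid, $31,000.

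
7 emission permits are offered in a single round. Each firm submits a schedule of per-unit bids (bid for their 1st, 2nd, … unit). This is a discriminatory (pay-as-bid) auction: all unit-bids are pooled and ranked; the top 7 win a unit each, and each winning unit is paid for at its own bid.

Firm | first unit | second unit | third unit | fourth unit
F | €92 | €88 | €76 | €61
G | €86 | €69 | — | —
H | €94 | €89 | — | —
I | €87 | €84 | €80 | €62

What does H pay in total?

H pays €183

Pooled unit-bids ranked (top 7): 94 (H-1), 92 (F-1), 89 (H-2), 88 (F-2), 87 (I-1), 86 (G-1), 84 (I-2)
Next rejected bid: €80 (not a price — pay-as-bid).
H's winning unit-bids: 94 + 89 = €183.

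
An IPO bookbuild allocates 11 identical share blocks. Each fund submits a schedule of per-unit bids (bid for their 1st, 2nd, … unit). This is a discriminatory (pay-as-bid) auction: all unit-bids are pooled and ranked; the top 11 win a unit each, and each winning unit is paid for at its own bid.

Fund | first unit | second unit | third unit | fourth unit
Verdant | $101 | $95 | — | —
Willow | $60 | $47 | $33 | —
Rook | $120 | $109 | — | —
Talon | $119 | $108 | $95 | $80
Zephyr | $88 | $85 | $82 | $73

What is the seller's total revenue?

All unit-bids, highest first — top 11: 120 (Rook-1), 119 (Talon-1), 109 (Rook-2), 108 (Talon-2), 101 (Verdant-1), 95 (Verdant-2), 95 (Talon-3), 88 (Zephyr-1), 85 (Zephyr-2), 82 (Zephyr-3), 80 (Talon-4)
Next rejected bid: $73 (not a price — pay-as-bid).
Each winning unit pays its own bid.
Revenue = 120 + 119 + 109 + 108 + 101 + 95 + 95 + 88 + 85 + 82 + 80 = $1,082.

Total revenue: $1,082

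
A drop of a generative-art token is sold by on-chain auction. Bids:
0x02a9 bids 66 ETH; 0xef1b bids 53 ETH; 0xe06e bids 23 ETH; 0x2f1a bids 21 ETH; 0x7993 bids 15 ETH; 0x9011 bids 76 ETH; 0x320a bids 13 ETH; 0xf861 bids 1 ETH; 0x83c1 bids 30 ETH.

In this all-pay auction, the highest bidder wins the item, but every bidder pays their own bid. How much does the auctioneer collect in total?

Total revenue: 298 ETH

Sorting bids: 76 (0x9011) > 66 (0x02a9) > 53 (0xef1b) > 30 (0x83c1) > 23 (0xe06e) > 21 (0x2f1a) > …
0x9011 wins with the top bid; all bids are sunk regardless.
Every bidder forfeits their bid regardless of winning.
Revenue = 66 + 53 + 23 + 21 + 15 + 76 + 13 + 1 + 30 = 298 ETH.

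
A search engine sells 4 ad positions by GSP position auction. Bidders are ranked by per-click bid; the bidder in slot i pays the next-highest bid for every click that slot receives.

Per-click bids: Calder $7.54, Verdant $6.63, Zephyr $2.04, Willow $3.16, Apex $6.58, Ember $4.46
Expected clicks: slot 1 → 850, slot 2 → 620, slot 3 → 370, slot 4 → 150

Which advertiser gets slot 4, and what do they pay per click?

Ember; $3.16 per click

Sorting advertisers: $7.54 (Calder) > $6.63 (Verdant) > $6.58 (Apex) > $4.46 (Ember) > $3.16 (Willow) > …
Slot 4 goes to the fourth-ranked bidder, Ember, who pays the next bid down: $3.16/click.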